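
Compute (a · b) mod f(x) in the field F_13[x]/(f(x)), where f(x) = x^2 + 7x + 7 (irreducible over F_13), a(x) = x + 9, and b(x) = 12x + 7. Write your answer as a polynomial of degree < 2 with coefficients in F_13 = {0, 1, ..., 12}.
a · b ≡ 5x + 5 (mod f(x))

Multiply in F_13[x]: a(x)·b(x) = (x + 9)·(12x + 7) = 12x^2 + 11x + 11. This has degree ≥ 2, so divide by f(x) over F_13: 12x^2 + 11x + 11 = (12)·(x^2 + 7x + 7) + (5x + 5). Hence a·b ≡ 5x + 5 (mod f). (F_13[x]/(f) is a field with 13^2 = 169 elements since f is irreducible of degree 2.)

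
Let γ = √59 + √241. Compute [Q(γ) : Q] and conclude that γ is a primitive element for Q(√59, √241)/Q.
[Q(γ) : Q] = 4 (equivalently, Q(γ) = Q(√59, √241))

Obviously Q(γ) ⊆ Q(√59, √241), and [Q(√59, √241):Q] = 4 (since 59, 241 are distinct squarefree integers > 1 with 14219 not a perfect square). To show equality we compute the minimal polynomial of γ. From γ = √59 + √241: γ^2 = 59 + 2√(14219) + 241 = 300 + 2√(14219), so γ^2 - 300 = 2√(14219); squaring, (γ^2 - 300)^2 = 4·14219, i.e. γ^4 - 600γ^2 + 90000 - 56876 = 0, i.e. γ^4 - 600γ^2 + 33124 = 0. So γ is a root of x^4 - 600x^2 + 33124. This polynomial is irreducible over Q: it has no rational root (each ±√59 ± √241 is irrational), and any factorization into two quadratics over Q would force √(14219) ∈ Q (pairing opposite roots) or √59, √241 ∈ Q (other pairings), all impossible. Hence [Q(γ):Q] = 4 = [Q(√59, √241):Q], so Q(γ) = Q(√59, √241).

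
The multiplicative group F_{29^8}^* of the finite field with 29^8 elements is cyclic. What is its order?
|F_{29^8}^*| = 500246412960

F_{29^8} has 29^8 = 500246412961 elements; its multiplicative group consists of all nonzero elements, so |F_{29^8}^*| = 500246412961 - 1 = 500246412960. (It is cyclic since any finite subgroup of the multiplicative group of a field is cyclic.)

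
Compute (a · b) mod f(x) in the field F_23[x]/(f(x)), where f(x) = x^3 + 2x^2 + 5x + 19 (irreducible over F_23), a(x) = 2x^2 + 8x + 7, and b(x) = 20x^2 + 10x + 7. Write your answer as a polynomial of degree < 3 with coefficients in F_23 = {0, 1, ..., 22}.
a · b ≡ 18x^2 + 16x + 12 (mod f(x))

Multiply in F_23[x]: a(x)·b(x) = (2x^2 + 8x + 7)·(20x^2 + 10x + 7) = 17x^4 + 19x^3 + 4x^2 + 11x + 3. This has degree ≥ 3, so divide by f(x) over F_23: 17x^4 + 19x^3 + 4x^2 + 11x + 3 = (17x + 8)·(x^3 + 2x^2 + 5x + 19) + (18x^2 + 16x + 12). Hence a·b ≡ 18x^2 + 16x + 12 (mod f). (F_23[x]/(f) is a field with 23^3 = 12167 elements since f is irreducible of degree 3.)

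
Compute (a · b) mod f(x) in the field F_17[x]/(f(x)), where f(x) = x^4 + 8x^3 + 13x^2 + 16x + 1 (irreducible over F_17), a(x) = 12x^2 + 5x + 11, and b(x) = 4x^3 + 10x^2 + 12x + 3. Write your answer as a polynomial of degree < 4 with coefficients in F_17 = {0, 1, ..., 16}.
a · b ≡ 2x^3 + 9x^2 + 8x + 5 (mod f(x))

Multiply in F_17[x]: a(x)·b(x) = (12x^2 + 5x + 11)·(4x^3 + 10x^2 + 12x + 3) = 14x^5 + 4x^4 + 2x^2 + 11x + 16. This has degree ≥ 4, so divide by f(x) over F_17: 14x^5 + 4x^4 + 2x^2 + 11x + 16 = (14x + 11)·(x^4 + 8x^3 + 13x^2 + 16x + 1) + (2x^3 + 9x^2 + 8x + 5). Hence a·b ≡ 2x^3 + 9x^2 + 8x + 5 (mod f). (F_17[x]/(f) is a field with 17^4 = 83521 elements since f is irreducible of degree 4.)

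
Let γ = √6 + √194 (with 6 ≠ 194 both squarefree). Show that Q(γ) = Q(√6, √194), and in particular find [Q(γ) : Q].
[Q(γ) : Q] = 4 (equivalently, Q(γ) = Q(√6, √194))

Obviously Q(γ) ⊆ Q(√6, √194), and [Q(√6, √194):Q] = 4 (since 6, 194 are distinct squarefree integers > 1 with 1164 not a perfect square). To show equality we compute the minimal polynomial of γ. From γ = √6 + √194: γ^2 = 6 + 2√(1164) + 194 = 200 + 2√(1164), so γ^2 - 200 = 2√(1164); squaring, (γ^2 - 200)^2 = 4·1164, i.e. γ^4 - 400γ^2 + 40000 - 4656 = 0, i.e. γ^4 - 400γ^2 + 35344 = 0. So γ is a root of x^4 - 400x^2 + 35344. This polynomial is irreducible over Q: it has no rational root (each ±√6 ± √194 is irrational), and any factorization into two quadratics over Q would force √(1164) ∈ Q (pairing opposite roots) or √6, √194 ∈ Q (other pairings), all impossible. Hence [Q(γ):Q] = 4 = [Q(√6, √194):Q], so Q(γ) = Q(√6, √194).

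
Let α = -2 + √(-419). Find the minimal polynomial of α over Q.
m_α(x) = x^2 + 4x + 423

From α + 2 = √(-419), squaring gives (α + 2)^2 = -419, i.e. α^2 + 4α + 4 = -419, so α^2 + 4α + 423 = 0. The discriminant of x^2 + 4x + 423 is (4)^2 - 4·(423) = 16 - 1692 = -1676, and 4·(-419) is not a perfect square in Q since -419 is squarefree and ≠ 1. Hence x^2 + 4x + 423 is irreducible over Q and is the minimal polynomial of α.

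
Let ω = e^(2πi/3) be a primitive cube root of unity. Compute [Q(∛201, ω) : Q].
[Q(∛201, ω) : Q] = 6

[Q(∛201):Q] = 3 (min poly x^3 - 201, irreducible since 201 is not a perfect cube). [Q(ω):Q] = 2 (min poly x^2 + x + 1). Since Q(∛201) ⊂ R and ω ∉ R, we have ω ∉ Q(∛201), so x^2 + x + 1 remains irreducible over Q(∛201) and [Q(∛201, ω) : Q(∛201)] = 2. By the tower law, [Q(∛201, ω) : Q] = 3 · 2 = 6. (In fact Q(∛201, ω) is the splitting field of x^3 - 201 over Q.)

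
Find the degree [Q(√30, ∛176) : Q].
[Q(√30, ∛176) : Q] = 6

Let L = Q(√30, ∛176). Since Q(√30) ⊂ L and [Q(√30):Q] = 2, the tower law gives 2 | [L:Q]. Likewise Q(∛176) ⊂ L with [Q(∛176):Q] = 3 (because 176 is not a perfect cube), so 3 | [L:Q]. As gcd(2,3) = 1, [L:Q] is divisible by 6. Conversely L is generated over Q by √30 and ∛176, so [L:Q] ≤ 2·3 = 6. Therefore [Q(√30, ∛176) : Q] = 6.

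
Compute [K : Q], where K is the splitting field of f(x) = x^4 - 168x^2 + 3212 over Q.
[K : Q] = 4

Solving the quadratic in x^2: x^2 = (168 ± √(168^2 - 4·3212))/2 = (168 ± √15376)/2 = (168 ± 124)/2, giving x^2 = 22 or x^2 = 146. So f(x) = (x^2 - 22)(x^2 - 146) and the roots of f are ±√22, ±√146. Hence the splitting field is K = Q(√22, √146). Since 22 and 146 are distinct squarefree integers > 1, their product 3212 is not a perfect square, so √146 ∉ Q(√22). By the tower law [K:Q] = [Q(√22,√146):Q(√22)] · [Q(√22):Q] = 2 · 2 = 4.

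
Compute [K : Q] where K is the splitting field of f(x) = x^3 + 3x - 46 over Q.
[K : Q] = 6

By the rational root test, any rational root of the monic integer polynomial f(x) = x^3 + 3x - 46 must be an integer dividing the constant term -46, i.e. one of ±{1, 2, 23, 46}. Evaluating: f(1) = -42, f(-1) = -50, f(2) = -32, f(-2) = -60, f(23) = 12190, f(-23) = -12282, f(46) = 97428, f(-46) = -97520; none is 0, so f has no rational root and is therefore irreducible over Q (a cubic with no linear factor over a field is irreducible). For an irreducible cubic, the Galois group is A_3 or S_3 according as the discriminant disc(f) = -4a^3 - 27b^2 = -4·(3)^3 - 27·(-46)^2 = -57240 is or is not a square in Q. Here disc(f) = -57240 is not a perfect square in Q, so the Galois group of f over Q is not contained in A_3 and must be all of S_3. The splitting field has degree |S_3| = 6 over Q, so [K : Q] = 6.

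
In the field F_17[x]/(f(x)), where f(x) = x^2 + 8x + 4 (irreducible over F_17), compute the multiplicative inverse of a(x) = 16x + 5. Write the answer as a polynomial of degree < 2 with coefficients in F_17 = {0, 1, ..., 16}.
a(x)^(-1) ≡ x + 13 (mod f(x))

Since f is irreducible over F_17, F_17[x]/(f) is a field and a(x) ≠ 0 has an inverse. Apply the extended Euclidean algorithm to f(x) and a(x) in F_17[x]: f(x) = (16x + 4)·a(x) + (1). The last nonzero remainder is the constant 1 = gcd(f, a) in F_17. Back-substituting through the division chain expresses 1 = s(x)·a(x) + t(x)·f(x) with s(x) ≡ x + 13 (mod f), so a(x)^(-1) ≡ s(x) = x + 13 (mod f). Check: (16x + 5)·(x + 13) = 16x^2 + 9x + 14 ≡ 1 (mod x^2 + 8x + 4).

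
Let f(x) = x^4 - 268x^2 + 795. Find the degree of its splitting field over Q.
[K : Q] = 4

Solving the quadratic in x^2: x^2 = (268 ± √(268^2 - 4·795))/2 = (268 ± √68644)/2 = (268 ± 262)/2, giving x^2 = 3 or x^2 = 265. So f(x) = (x^2 - 3)(x^2 - 265) and the roots of f are ±√3, ±√265. Hence the splitting field is K = Q(√3, √265). Since 3 and 265 are distinct squarefree integers > 1, their product 795 is not a perfect square, so √265 ∉ Q(√3). By the tower law [K:Q] = [Q(√3,√265):Q(√3)] · [Q(√3):Q] = 2 · 2 = 4.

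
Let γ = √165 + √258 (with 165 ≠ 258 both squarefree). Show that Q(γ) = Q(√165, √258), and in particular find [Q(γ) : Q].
[Q(γ) : Q] = 4 (equivalently, Q(γ) = Q(√165, √258))

Obviously Q(γ) ⊆ Q(√165, √258), and [Q(√165, √258):Q] = 4 (since 165, 258 are distinct squarefree integers > 1 with 42570 not a perfect square). To show equality we compute the minimal polynomial of γ. From γ = √165 + √258: γ^2 = 165 + 2√(42570) + 258 = 423 + 2√(42570), so γ^2 - 423 = 2√(42570); squaring, (γ^2 - 423)^2 = 4·42570, i.e. γ^4 - 846γ^2 + 178929 - 170280 = 0, i.e. γ^4 - 846γ^2 + 8649 = 0. So γ is a root of x^4 - 846x^2 + 8649. This polynomial is irreducible over Q: it has no rational root (each ±√165 ± √258 is irrational), and any factorization into two quadratics over Q would force √(42570) ∈ Q (pairing opposite roots) or √165, √258 ∈ Q (other pairings), all impossible. Hence [Q(γ):Q] = 4 = [Q(√165, √258):Q], so Q(γ) = Q(√165, √258).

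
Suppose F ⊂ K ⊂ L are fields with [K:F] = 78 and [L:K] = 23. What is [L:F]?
[L:F] = 1794

The tower law says that for any tower of field extensions F ⊂ K ⊂ L with finite degrees, [L:F] = [L:K] · [K:F]. Here this gives [L:F] = 23 · 78 = 1794.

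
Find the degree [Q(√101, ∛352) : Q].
[Q(√101, ∛352) : Q] = 6

Let L = Q(√101, ∛352). Since Q(√101) ⊂ L and [Q(√101):Q] = 2, the tower law gives 2 | [L:Q]. Likewise Q(∛352) ⊂ L with [Q(∛352):Q] = 3 (because 352 is not a perfect cube), so 3 | [L:Q]. As gcd(2,3) = 1, [L:Q] is divisible by 6. Conversely L is generated over Q by √101 and ∛352, so [L:Q] ≤ 2·3 = 6. Therefore [Q(√101, ∛352) : Q] = 6.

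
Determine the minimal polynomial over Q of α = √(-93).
m_α(x) = x^2 + 93

α satisfies α^2 + 93 = 0, so x^2 + 93 annihilates α. Since d = -93 is squarefree and ≠ 1, it is not a perfect square in Q, so x^2 + 93 has no rational root and is therefore irreducible over Q (a degree-2 polynomial over a field is irreducible iff it has no root). Hence m_α(x) = x^2 + 93.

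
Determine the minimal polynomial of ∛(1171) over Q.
m_α(x) = x^3 - 1171

α satisfies α^3 = 1171, so x^3 - 1171 annihilates α. By the rational root test, a rational root p/q (in lowest terms) of x^3 - 1171 would satisfy p^3 = 1171 q^3, forcing q = 1 and p^3 = 1171; but 1171 is not a perfect cube, contradiction. A monic cubic over Q with no rational root is irreducible (any nontrivial factorization would include a linear factor). Hence x^3 - 1171 is the minimal polynomial of α, and in particular [Q(α):Q] = 3.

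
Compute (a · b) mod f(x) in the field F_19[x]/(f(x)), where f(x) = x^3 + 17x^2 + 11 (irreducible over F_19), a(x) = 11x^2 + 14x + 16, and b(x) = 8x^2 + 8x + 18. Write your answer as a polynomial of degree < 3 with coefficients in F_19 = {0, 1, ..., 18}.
a · b ≡ 12x^2 + x + 9 (mod f(x))

Multiply in F_19[x]: a(x)·b(x) = (11x^2 + 14x + 16)·(8x^2 + 8x + 18) = 12x^4 + 10x^3 + x^2 + 3. This has degree ≥ 3, so divide by f(x) over F_19: 12x^4 + 10x^3 + x^2 + 3 = (12x + 15)·(x^3 + 17x^2 + 11) + (12x^2 + x + 9). Hence a·b ≡ 12x^2 + x + 9 (mod f). (F_19[x]/(f) is a field with 19^3 = 6859 elements since f is irreducible of degree 3.)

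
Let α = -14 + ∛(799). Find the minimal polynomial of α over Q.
m_α(x) = x^3 + 42x^2 + 588x + 1945

Set β = α + 14 = ∛(799), so β^3 = 799. Then (α + 14)^3 - 799 = 0, i.e. α is a root of g(x) = (x + 14)^3 - 799 = x^3 + 42x^2 + 588x + 1945. Since g(x) = h(x + 14) where h(x) = x^3 - 799, and h is irreducible over Q (because 799 is not a perfect cube, so h has no rational root, and a monic cubic with no rational root is irreducible), g is also irreducible (irreducibility is preserved under the substitution x → x + 14). Hence m_α(x) = x^3 + 42x^2 + 588x + 1945.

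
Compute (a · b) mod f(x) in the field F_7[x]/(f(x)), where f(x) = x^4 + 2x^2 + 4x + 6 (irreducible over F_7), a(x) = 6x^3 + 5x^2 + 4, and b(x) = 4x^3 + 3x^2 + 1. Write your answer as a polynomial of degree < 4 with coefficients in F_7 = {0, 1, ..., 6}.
a · b ≡ 4x^3 + 4x^2 + 2x + 6 (mod f(x))

Multiply in F_7[x]: a(x)·b(x) = (6x^3 + 5x^2 + 4)·(4x^3 + 3x^2 + 1) = 3x^6 + 3x^5 + x^4 + x^3 + 3x^2 + 4. This has degree ≥ 4, so divide by f(x) over F_7: 3x^6 + 3x^5 + x^4 + x^3 + 3x^2 + 4 = (3x^2 + 3x + 2)·(x^4 + 2x^2 + 4x + 6) + (4x^3 + 4x^2 + 2x + 6). Hence a·b ≡ 4x^3 + 4x^2 + 2x + 6 (mod f). (F_7[x]/(f) is a field with 7^4 = 2401 elements since f is irreducible of degree 4.)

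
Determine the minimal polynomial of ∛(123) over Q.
m_α(x) = x^3 - 123

α satisfies α^3 = 123, so x^3 - 123 annihilates α. By the rational root test, a rational root p/q (in lowest terms) of x^3 - 123 would satisfy p^3 = 123 q^3, forcing q = 1 and p^3 = 123; but 123 is not a perfect cube, contradiction. A monic cubic over Q with no rational root is irreducible (any nontrivial factorization would include a linear factor). Hence x^3 - 123 is the minimal polynomial of α, and in particular [Q(α):Q] = 3.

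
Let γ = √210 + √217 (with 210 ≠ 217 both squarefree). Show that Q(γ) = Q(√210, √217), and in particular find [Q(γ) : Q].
[Q(γ) : Q] = 4 (equivalently, Q(γ) = Q(√210, √217))

Obviously Q(γ) ⊆ Q(√210, √217), and [Q(√210, √217):Q] = 4 (since 210, 217 are distinct squarefree integers > 1 with 45570 not a perfect square). To show equality we compute the minimal polynomial of γ. From γ = √210 + √217: γ^2 = 210 + 2√(45570) + 217 = 427 + 2√(45570), so γ^2 - 427 = 2√(45570); squaring, (γ^2 - 427)^2 = 4·45570, i.e. γ^4 - 854γ^2 + 182329 - 182280 = 0, i.e. γ^4 - 854γ^2 + 49 = 0. So γ is a root of x^4 - 854x^2 + 49. This polynomial is irreducible over Q: it has no rational root (each ±√210 ± √217 is irrational), and any factorization into two quadratics over Q would force √(45570) ∈ Q (pairing opposite roots) or √210, √217 ∈ Q (other pairings), all impossible. Hence [Q(γ):Q] = 4 = [Q(√210, √217):Q], so Q(γ) = Q(√210, √217).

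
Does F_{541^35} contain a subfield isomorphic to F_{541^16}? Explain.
No: F_{541^16} is not a subfield of F_{541^35}

F_{p^m} embeds in F_{p^n} iff m | n. Here 16 ∤ 35 (since 35 = 2·16 + 3 with remainder 3 ≠ 0), so F_{541^16} is not a subfield of F_{541^35}. Equivalently: if it were, the tower law would give 16 = [F_{541^16}:F_541] dividing [F_{541^35}:F_541] = 35, contradiction.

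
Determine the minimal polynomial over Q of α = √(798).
m_α(x) = x^2 - 798

α satisfies α^2 - 798 = 0, so x^2 - 798 annihilates α. Since d = 798 is squarefree and ≠ 1, it is not a perfect square in Q, so x^2 - 798 has no rational root and is therefore irreducible over Q (a degree-2 polynomial over a field is irreducible iff it has no root). Hence m_α(x) = x^2 - 798.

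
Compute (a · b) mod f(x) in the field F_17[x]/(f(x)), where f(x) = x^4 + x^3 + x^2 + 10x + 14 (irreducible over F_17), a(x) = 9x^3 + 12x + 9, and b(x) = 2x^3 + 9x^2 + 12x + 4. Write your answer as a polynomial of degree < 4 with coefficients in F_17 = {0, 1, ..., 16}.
a · b ≡ 4x^3 + 6x^2 + 5x + 2 (mod f(x))

Multiply in F_17[x]: a(x)·b(x) = (9x^3 + 12x + 9)·(2x^3 + 9x^2 + 12x + 4) = x^6 + 13x^5 + 13x^4 + 9x^3 + 4x^2 + 3x + 2. This has degree ≥ 4, so divide by f(x) over F_17: x^6 + 13x^5 + 13x^4 + 9x^3 + 4x^2 + 3x + 2 = (x^2 + 12x)·(x^4 + x^3 + x^2 + 10x + 14) + (4x^3 + 6x^2 + 5x + 2). Hence a·b ≡ 4x^3 + 6x^2 + 5x + 2 (mod f). (F_17[x]/(f) is a field with 17^4 = 83521 elements since f is irreducible of degree 4.)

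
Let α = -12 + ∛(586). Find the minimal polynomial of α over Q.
m_α(x) = x^3 + 36x^2 + 432x + 1142

Set β = α + 12 = ∛(586), so β^3 = 586. Then (α + 12)^3 - 586 = 0, i.e. α is a root of g(x) = (x + 12)^3 - 586 = x^3 + 36x^2 + 432x + 1142. Since g(x) = h(x + 12) where h(x) = x^3 - 586, and h is irreducible over Q (because 586 is not a perfect cube, so h has no rational root, and a monic cubic with no rational root is irreducible), g is also irreducible (irreducibility is preserved under the substitution x → x + 12). Hence m_α(x) = x^3 + 36x^2 + 432x + 1142.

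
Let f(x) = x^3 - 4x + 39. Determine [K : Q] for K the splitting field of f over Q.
[K : Q] = 6

By the rational root test, any rational root of the monic integer polynomial f(x) = x^3 - 4x + 39 must be an integer dividing the constant term 39, i.e. one of ±{1, 3, 13, 39}. Evaluating: f(1) = 36, f(-1) = 42, f(3) = 54, f(-3) = 24, f(13) = 2184, f(-13) = -2106, f(39) = 59202, f(-39) = -59124; none is 0, so f has no rational root and is therefore irreducible over Q (a cubic with no linear factor over a field is irreducible). For an irreducible cubic, the Galois group is A_3 or S_3 according as the discriminant disc(f) = -4a^3 - 27b^2 = -4·(-4)^3 - 27·(39)^2 = -40811 is or is not a square in Q. Here disc(f) = -40811 is not a perfect square in Q, so the Galois group of f over Q is not contained in A_3 and must be all of S_3. The splitting field has degree |S_3| = 6 over Q, so [K : Q] = 6.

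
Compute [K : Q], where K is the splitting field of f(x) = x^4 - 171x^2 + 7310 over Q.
[K : Q] = 4

Solving the quadratic in x^2: x^2 = (171 ± √(171^2 - 4·7310))/2 = (171 ± √1)/2 = (171 ± 1)/2, giving x^2 = 86 or x^2 = 85. So f(x) = (x^2 - 86)(x^2 - 85) and the roots of f are ±√86, ±√85. Hence the splitting field is K = Q(√86, √85). Since 86 and 85 are distinct squarefree integers > 1, their product 7310 is not a perfect square, so √85 ∉ Q(√86). By the tower law [K:Q] = [Q(√86,√85):Q(√86)] · [Q(√86):Q] = 2 · 2 = 4.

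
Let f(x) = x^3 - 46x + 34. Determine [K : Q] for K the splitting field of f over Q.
[K : Q] = 6

By the rational root test, any rational root of the monic integer polynomial f(x) = x^3 - 46x + 34 must be an integer dividing the constant term 34, i.e. one of ±{1, 2, 17, 34}. Evaluating: f(1) = -11, f(-1) = 79, f(2) = -50, f(-2) = 118, f(17) = 4165, f(-17) = -4097, f(34) = 37774, f(-34) = -37706; none is 0, so f has no rational root and is therefore irreducible over Q (a cubic with no linear factor over a field is irreducible). For an irreducible cubic, the Galois group is A_3 or S_3 according as the discriminant disc(f) = -4a^3 - 27b^2 = -4·(-46)^3 - 27·(34)^2 = 358132 is or is not a square in Q. Here disc(f) = 358132 is not a perfect square in Q, so the Galois group of f over Q is not contained in A_3 and must be all of S_3. The splitting field has degree |S_3| = 6 over Q, so [K : Q] = 6.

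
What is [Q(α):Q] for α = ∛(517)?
[Q(α):Q] = 3

The minimal polynomial of α is x^3 - 517, irreducible over Q since 517 is not a perfect cube (so x^3 - 517 has no rational root). Hence [Q(α):Q] = deg(m_α) = 3.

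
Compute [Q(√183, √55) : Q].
[Q(√183, √55) : Q] = 4

[Q(√183):Q] = 2 (min poly x^2 - 183, irreducible since 183 is squarefree > 1). For the top step, suppose √55 ∈ Q(√183), say √55 = c + d√183 with c, d ∈ Q. Squaring: 55 = c^2 + 183d^2 + 2cd√183. Since √183 ∉ Q this forces 2cd = 0. If d = 0 then √55 = c ∈ Q, contradicting 55 squarefree > 1. If c = 0 then 55 = 183d^2, so 183·55 = (183d)^2 is a perfect square in Q — but 183·55 = 10065 is not a perfect square (since 183 and 55 are distinct squarefree integers). Contradiction. Hence √55 ∉ Q(√183), so x^2 - 55 stays irreducible over Q(√183) and [Q(√183, √55) : Q(√183)] = 2. By the tower law, [Q(√183, √55) : Q] = 2 · 2 = 4.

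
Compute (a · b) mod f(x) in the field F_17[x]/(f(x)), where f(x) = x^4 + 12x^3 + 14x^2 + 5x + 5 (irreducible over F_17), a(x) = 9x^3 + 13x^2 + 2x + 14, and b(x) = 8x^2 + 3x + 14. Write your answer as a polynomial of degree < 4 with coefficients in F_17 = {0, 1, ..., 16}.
a · b ≡ 13x^3 + 2x^2 + 9x + 2 (mod f(x))

Multiply in F_17[x]: a(x)·b(x) = (9x^3 + 13x^2 + 2x + 14)·(8x^2 + 3x + 14) = 4x^5 + 12x^4 + 11x^3 + 11x^2 + 2x + 9. This has degree ≥ 4, so divide by f(x) over F_17: 4x^5 + 12x^4 + 11x^3 + 11x^2 + 2x + 9 = (4x + 15)·(x^4 + 12x^3 + 14x^2 + 5x + 5) + (13x^3 + 2x^2 + 9x + 2). Hence a·b ≡ 13x^3 + 2x^2 + 9x + 2 (mod f). (F_17[x]/(f) is a field with 17^4 = 83521 elements since f is irreducible of degree 4.)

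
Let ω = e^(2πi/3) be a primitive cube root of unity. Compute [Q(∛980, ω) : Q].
[Q(∛980, ω) : Q] = 6

[Q(∛980):Q] = 3 (min poly x^3 - 980, irreducible since 980 is not a perfect cube). [Q(ω):Q] = 2 (min poly x^2 + x + 1). Since Q(∛980) ⊂ R and ω ∉ R, we have ω ∉ Q(∛980), so x^2 + x + 1 remains irreducible over Q(∛980) and [Q(∛980, ω) : Q(∛980)] = 2. By the tower law, [Q(∛980, ω) : Q] = 3 · 2 = 6. (In fact Q(∛980, ω) is the splitting field of x^3 - 980 over Q.)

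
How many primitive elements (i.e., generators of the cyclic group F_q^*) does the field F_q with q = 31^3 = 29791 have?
There are φ(29790) = 7920 primitive elements

F_q^* is cyclic of order q - 1 = 29790. A cyclic group of order m has exactly φ(m) generators. Here m = 29790 = 2 · 3^2 · 5 · 331, so the number of primitive elements is φ(29790) = 7920.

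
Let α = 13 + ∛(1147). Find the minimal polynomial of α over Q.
m_α(x) = x^3 - 39x^2 + 507x - 3344

Set β = α - 13 = ∛(1147), so β^3 = 1147. Then (α - 13)^3 - 1147 = 0, i.e. α is a root of g(x) = (x - 13)^3 - 1147 = x^3 - 39x^2 + 507x - 3344. Since g(x) = h(x - 13) where h(x) = x^3 - 1147, and h is irreducible over Q (because 1147 is not a perfect cube, so h has no rational root, and a monic cubic with no rational root is irreducible), g is also irreducible (irreducibility is preserved under the substitution x → x - 13). Hence m_α(x) = x^3 - 39x^2 + 507x - 3344.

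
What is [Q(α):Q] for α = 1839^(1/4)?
[Q(α):Q] = 4

α is a root of x^4 - 1839. By Eisenstein's criterion at the prime p = 3 (which divides the constant term 1839 but p^2 = 9 does not, since 1839 is squarefree), x^4 - 1839 is irreducible over Q. Hence [Q(α):Q] = 4.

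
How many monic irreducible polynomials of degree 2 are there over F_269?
There are 36046 monic irreducible polynomials of degree 2 over F_269

Each element of F_{269^2} that lies in no proper subfield is a root of exactly one monic irreducible of degree 2 over F_269, and each such polynomial has 2 distinct roots in F_{269^2}. By Möbius inversion the count is N_269(2) = (1/2) Σ_{d|2} μ(2/d) · 269^d = (1/2)(μ(2)·269^1 + μ(1)·269^2) = 72092/2 = 36046.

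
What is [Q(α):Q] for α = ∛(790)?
[Q(α):Q] = 3

The minimal polynomial of α is x^3 - 790, irreducible over Q since 790 is not a perfect cube (so x^3 - 790 has no rational root). Hence [Q(α):Q] = deg(m_α) = 3.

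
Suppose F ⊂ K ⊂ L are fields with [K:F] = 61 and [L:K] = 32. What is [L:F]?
[L:F] = 1952

The tower law says that for any tower of field extensions F ⊂ K ⊂ L with finite degrees, [L:F] = [L:K] · [K:F]. Here this gives [L:F] = 32 · 61 = 1952.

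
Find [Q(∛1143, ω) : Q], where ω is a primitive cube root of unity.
[Q(∛1143, ω) : Q] = 6

[Q(∛1143):Q] = 3 (min poly x^3 - 1143, irreducible since 1143 is not a perfect cube). [Q(ω):Q] = 2 (min poly x^2 + x + 1). Since Q(∛1143) ⊂ R and ω ∉ R, we have ω ∉ Q(∛1143), so x^2 + x + 1 remains irreducible over Q(∛1143) and [Q(∛1143, ω) : Q(∛1143)] = 2. By the tower law, [Q(∛1143, ω) : Q] = 3 · 2 = 6. (In fact Q(∛1143, ω) is the splitting field of x^3 - 1143 over Q.)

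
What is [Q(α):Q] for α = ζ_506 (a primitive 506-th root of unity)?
[Q(α):Q] = 220

The minimal polynomial of ζ_506 over Q is the 506-th cyclotomic polynomial Φ_506(x), which is irreducible over Q and has degree φ(506) = 220. Hence [Q(α):Q] = φ(506) = 220.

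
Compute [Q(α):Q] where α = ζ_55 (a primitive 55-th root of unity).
[Q(α):Q] = 40

The minimal polynomial of ζ_55 over Q is the 55-th cyclotomic polynomial Φ_55(x), which is irreducible over Q and has degree φ(55) = 40. Hence [Q(α):Q] = φ(55) = 40.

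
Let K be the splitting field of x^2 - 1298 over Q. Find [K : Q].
[K : Q] = 2

f(x) = x^2 - 1298 factors as (x - √1298)(x + √1298). The splitting field is K = Q(√1298). Since 1298 is squarefree and > 1, it is not a perfect square, so x^2 - 1298 is irreducible over Q and [Q(√1298) : Q] = 2. Hence [K : Q] = 2.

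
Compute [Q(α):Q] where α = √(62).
[Q(α):Q] = 2

[Q(α):Q] equals the degree of the minimal polynomial of α. Here α^2 = 62 and x^2 - 62 is irreducible (d = 62 is squarefree, ≠ 1, hence not a square), so deg(m_α) = 2. Thus [Q(α):Q] = 2.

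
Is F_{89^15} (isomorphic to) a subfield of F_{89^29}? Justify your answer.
No: F_{89^15} is not a subfield of F_{89^29}

F_{p^m} embeds in F_{p^n} iff m | n. Here 15 ∤ 29 (since 29 = 1·15 + 14 with remainder 14 ≠ 0), so F_{89^15} is not a subfield of F_{89^29}. Equivalently: if it were, the tower law would give 15 = [F_{89^15}:F_89] dividing [F_{89^29}:F_89] = 29, contradiction.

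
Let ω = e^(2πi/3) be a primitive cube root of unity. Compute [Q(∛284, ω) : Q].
[Q(∛284, ω) : Q] = 6

[Q(∛284):Q] = 3 (min poly x^3 - 284, irreducible since 284 is not a perfect cube). [Q(ω):Q] = 2 (min poly x^2 + x + 1). Since Q(∛284) ⊂ R and ω ∉ R, we have ω ∉ Q(∛284), so x^2 + x + 1 remains irreducible over Q(∛284) and [Q(∛284, ω) : Q(∛284)] = 2. By the tower law, [Q(∛284, ω) : Q] = 3 · 2 = 6. (In fact Q(∛284, ω) is the splitting field of x^3 - 284 over Q.)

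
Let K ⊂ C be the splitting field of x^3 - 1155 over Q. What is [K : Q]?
[K : Q] = 6

The roots of x^3 - 1155 are ∛1155, ω∛1155, ω^2∛1155 where ω = e^(2πi/3) is a primitive cube root of unity, so K = Q(∛1155, ω). Now [Q(∛1155):Q] = 3 (since 1155 is not a perfect cube, x^3 - 1155 is irreducible) and [Q(ω):Q] = 2. Both 2 and 3 divide [K:Q], and [K:Q] ≤ 3·2 = 6, so [K:Q] = 6. (Equivalently: Q(∛1155) ⊂ R but ω ∉ R, so [K : Q(∛1155)] = 2.)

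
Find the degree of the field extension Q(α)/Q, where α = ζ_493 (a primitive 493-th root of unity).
[Q(α):Q] = 448

The minimal polynomial of ζ_493 over Q is the 493-th cyclotomic polynomial Φ_493(x), which is irreducible over Q and has degree φ(493) = 448. Hence [Q(α):Q] = φ(493) = 448.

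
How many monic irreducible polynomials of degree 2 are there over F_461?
There are 106030 monic irreducible polynomials of degree 2 over F_461

Each element of F_{461^2} that lies in no proper subfield is a root of exactly one monic irreducible of degree 2 over F_461, and each such polynomial has 2 distinct roots in F_{461^2}. By Möbius inversion the count is N_461(2) = (1/2) Σ_{d|2} μ(2/d) · 461^d = (1/2)(μ(2)·461^1 + μ(1)·461^2) = 212060/2 = 106030.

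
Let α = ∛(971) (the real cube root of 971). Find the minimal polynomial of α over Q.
m_α(x) = x^3 - 971

α satisfies α^3 = 971, so x^3 - 971 annihilates α. By the rational root test, a rational root p/q (in lowest terms) of x^3 - 971 would satisfy p^3 = 971 q^3, forcing q = 1 and p^3 = 971; but 971 is not a perfect cube, contradiction. A monic cubic over Q with no rational root is irreducible (any nontrivial factorization would include a linear factor). Hence x^3 - 971 is the minimal polynomial of α, and in particular [Q(α):Q] = 3.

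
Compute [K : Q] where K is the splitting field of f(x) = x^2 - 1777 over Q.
[K : Q] = 2

f(x) = x^2 - 1777 factors as (x - √1777)(x + √1777). The splitting field is K = Q(√1777). Since 1777 is squarefree and > 1, it is not a perfect square, so x^2 - 1777 is irreducible over Q and [Q(√1777) : Q] = 2. Hence [K : Q] = 2.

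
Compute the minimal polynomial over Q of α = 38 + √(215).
m_α(x) = x^2 - 76x + 1229

From α - 38 = √(215), squaring gives (α - 38)^2 = 215, i.e. α^2 - 76α + 1444 = 215, so α^2 - 76α + 1229 = 0. The discriminant of x^2 - 76x + 1229 is (-76)^2 - 4·(1229) = 5776 - 4916 = 860, and 4·(215) is not a perfect square in Q since 215 is squarefree and ≠ 1. Hence x^2 - 76x + 1229 is irreducible over Q and is the minimal polynomial of α.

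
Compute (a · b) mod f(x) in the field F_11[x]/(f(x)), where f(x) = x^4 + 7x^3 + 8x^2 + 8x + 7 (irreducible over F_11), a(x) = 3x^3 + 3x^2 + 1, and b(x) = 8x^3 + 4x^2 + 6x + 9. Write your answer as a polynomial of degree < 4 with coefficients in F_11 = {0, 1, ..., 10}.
a · b ≡ 5x^3 + 4x^2 + 4x + 10 (mod f(x))

Multiply in F_11[x]: a(x)·b(x) = (3x^3 + 3x^2 + 1)·(8x^3 + 4x^2 + 6x + 9) = 2x^6 + 3x^5 + 8x^4 + 9x^3 + 9x^2 + 6x + 9. This has degree ≥ 4, so divide by f(x) over F_11: 2x^6 + 3x^5 + 8x^4 + 9x^3 + 9x^2 + 6x + 9 = (2x^2 + 3)·(x^4 + 7x^3 + 8x^2 + 8x + 7) + (5x^3 + 4x^2 + 4x + 10). Hence a·b ≡ 5x^3 + 4x^2 + 4x + 10 (mod f). (F_11[x]/(f) is a field with 11^4 = 14641 elements since f is irreducible of degree 4.)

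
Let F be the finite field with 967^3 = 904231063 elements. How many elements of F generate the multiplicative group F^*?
There are φ(904231062) = 243378432 primitive elements

F_q^* is cyclic of order q - 1 = 904231062. A cyclic group of order m has exactly φ(m) generators. Here m = 904231062 = 2 · 3^2 · 7 · 23 · 67 · 4657, so the number of primitive elements is φ(904231062) = 243378432.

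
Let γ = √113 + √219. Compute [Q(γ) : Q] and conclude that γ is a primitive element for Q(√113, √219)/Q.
[Q(γ) : Q] = 4 (equivalently, Q(γ) = Q(√113, √219))

Obviously Q(γ) ⊆ Q(√113, √219), and [Q(√113, √219):Q] = 4 (since 113, 219 are distinct squarefree integers > 1 with 24747 not a perfect square). To show equality we compute the minimal polynomial of γ. From γ = √113 + √219: γ^2 = 113 + 2√(24747) + 219 = 332 + 2√(24747), so γ^2 - 332 = 2√(24747); squaring, (γ^2 - 332)^2 = 4·24747, i.e. γ^4 - 664γ^2 + 110224 - 98988 = 0, i.e. γ^4 - 664γ^2 + 11236 = 0. So γ is a root of x^4 - 664x^2 + 11236. This polynomial is irreducible over Q: it has no rational root (each ±√113 ± √219 is irrational), and any factorization into two quadratics over Q would force √(24747) ∈ Q (pairing opposite roots) or √113, √219 ∈ Q (other pairings), all impossible. Hence [Q(γ):Q] = 4 = [Q(√113, √219):Q], so Q(γ) = Q(√113, √219).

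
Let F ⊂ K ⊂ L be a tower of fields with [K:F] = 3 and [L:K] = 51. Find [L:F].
[L:F] = 153

The tower law says that for any tower of field extensions F ⊂ K ⊂ L with finite degrees, [L:F] = [L:K] · [K:F]. Here this gives [L:F] = 51 · 3 = 153.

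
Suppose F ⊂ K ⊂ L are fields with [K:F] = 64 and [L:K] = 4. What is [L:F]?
[L:F] = 256

The tower law says that for any tower of field extensions F ⊂ K ⊂ L with finite degrees, [L:F] = [L:K] · [K:F]. Here this gives [L:F] = 4 · 64 = 256.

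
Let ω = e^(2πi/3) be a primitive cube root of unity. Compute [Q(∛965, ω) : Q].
[Q(∛965, ω) : Q] = 6

[Q(∛965):Q] = 3 (min poly x^3 - 965, irreducible since 965 is not a perfect cube). [Q(ω):Q] = 2 (min poly x^2 + x + 1). Since Q(∛965) ⊂ R and ω ∉ R, we have ω ∉ Q(∛965), so x^2 + x + 1 remains irreducible over Q(∛965) and [Q(∛965, ω) : Q(∛965)] = 2. By the tower law, [Q(∛965, ω) : Q] = 3 · 2 = 6. (In fact Q(∛965, ω) is the splitting field of x^3 - 965 over Q.)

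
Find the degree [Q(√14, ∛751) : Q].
[Q(√14, ∛751) : Q] = 6

Let L = Q(√14, ∛751). Since Q(√14) ⊂ L and [Q(√14):Q] = 2, the tower law gives 2 | [L:Q]. Likewise Q(∛751) ⊂ L with [Q(∛751):Q] = 3 (because 751 is not a perfect cube), so 3 | [L:Q]. As gcd(2,3) = 1, [L:Q] is divisible by 6. Conversely L is generated over Q by √14 and ∛751, so [L:Q] ≤ 2·3 = 6. Therefore [Q(√14, ∛751) : Q] = 6.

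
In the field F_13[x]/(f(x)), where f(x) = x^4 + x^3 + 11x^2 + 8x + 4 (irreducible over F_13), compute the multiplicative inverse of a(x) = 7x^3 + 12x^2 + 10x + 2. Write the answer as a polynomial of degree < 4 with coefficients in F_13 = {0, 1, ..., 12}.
a(x)^(-1) ≡ 9x^3 + 5x^2 + 7x + 3 (mod f(x))

Since f is irreducible over F_13, F_13[x]/(f) is a field and a(x) ≠ 0 has an inverse. Apply the extended Euclidean algorithm to f(x) and a(x) in F_13[x]: f(x) = (2x + 6)·a(x) + (10x^2 + 9x + 5);  a(x) = (2x + 2)·(10x^2 + 9x + 5) + (8x + 5);  (10x^2 + 9x + 5) = (11x + 4)·(8x + 5) + (11). The last nonzero remainder is the constant 11 = gcd(f, a) in F_13. Back-substituting through the division chain expresses 11 = s(x)·a(x) + t(x)·f(x) with s(x) ≡ 8x^3 + 3x^2 + 12x + 7 (mod f), so (8x^3 + 3x^2 + 12x + 7)·a(x) ≡ 11 (mod f). Multiplying by 11^(-1) ≡ 6 in F_13 gives a(x)^(-1) ≡ 6·(8x^3 + 3x^2 + 12x + 7) ≡ 9x^3 + 5x^2 + 7x + 3 (mod f). Check: (7x^3 + 12x^2 + 10x + 2)·(9x^3 + 5x^2 + 7x + 3) = 11x^6 + 4x^4 + 4x^3 + 12x^2 + 5x + 6 ≡ 1 (mod x^4 + x^3 + 11x^2 + 8x + 4).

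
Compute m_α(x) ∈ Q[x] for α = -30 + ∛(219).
m_α(x) = x^3 + 90x^2 + 2700x + 26781

Set β = α + 30 = ∛(219), so β^3 = 219. Then (α + 30)^3 - 219 = 0, i.e. α is a root of g(x) = (x + 30)^3 - 219 = x^3 + 90x^2 + 2700x + 26781. Since g(x) = h(x + 30) where h(x) = x^3 - 219, and h is irreducible over Q (because 219 is not a perfect cube, so h has no rational root, and a monic cubic with no rational root is irreducible), g is also irreducible (irreducibility is preserved under the substitution x → x + 30). Hence m_α(x) = x^3 + 90x^2 + 2700x + 26781.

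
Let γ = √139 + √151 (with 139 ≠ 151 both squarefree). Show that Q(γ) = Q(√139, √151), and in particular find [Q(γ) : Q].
[Q(γ) : Q] = 4 (equivalently, Q(γ) = Q(√139, √151))

Obviously Q(γ) ⊆ Q(√139, √151), and [Q(√139, √151):Q] = 4 (since 139, 151 are distinct squarefree integers > 1 with 20989 not a perfect square). To show equality we compute the minimal polynomial of γ. From γ = √139 + √151: γ^2 = 139 + 2√(20989) + 151 = 290 + 2√(20989), so γ^2 - 290 = 2√(20989); squaring, (γ^2 - 290)^2 = 4·20989, i.e. γ^4 - 580γ^2 + 84100 - 83956 = 0, i.e. γ^4 - 580γ^2 + 144 = 0. So γ is a root of x^4 - 580x^2 + 144. This polynomial is irreducible over Q: it has no rational root (each ±√139 ± √151 is irrational), and any factorization into two quadratics over Q would force √(20989) ∈ Q (pairing opposite roots) or √139, √151 ∈ Q (other pairings), all impossible. Hence [Q(γ):Q] = 4 = [Q(√139, √151):Q], so Q(γ) = Q(√139, √151).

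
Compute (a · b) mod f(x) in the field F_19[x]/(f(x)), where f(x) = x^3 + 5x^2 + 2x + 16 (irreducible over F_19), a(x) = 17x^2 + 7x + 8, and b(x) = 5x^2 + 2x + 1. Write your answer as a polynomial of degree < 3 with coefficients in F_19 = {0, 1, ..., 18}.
a · b ≡ 9x^2 + 2x + 4 (mod f(x))

Multiply in F_19[x]: a(x)·b(x) = (17x^2 + 7x + 8)·(5x^2 + 2x + 1) = 9x^4 + 12x^3 + 14x^2 + 4x + 8. This has degree ≥ 3, so divide by f(x) over F_19: 9x^4 + 12x^3 + 14x^2 + 4x + 8 = (9x + 5)·(x^3 + 5x^2 + 2x + 16) + (9x^2 + 2x + 4). Hence a·b ≡ 9x^2 + 2x + 4 (mod f). (F_19[x]/(f) is a field with 19^3 = 6859 elements since f is irreducible of degree 3.)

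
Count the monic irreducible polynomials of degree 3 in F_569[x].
There are 61406480 monic irreducible polynomials of degree 3 over F_569

Each element of F_{569^3} that lies in no proper subfield is a root of exactly one monic irreducible of degree 3 over F_569, and each such polynomial has 3 distinct roots in F_{569^3}. By Möbius inversion the count is N_569(3) = (1/3) Σ_{d|3} μ(3/d) · 569^d = (1/3)(μ(3)·569^1 + μ(1)·569^3) = 184219440/3 = 61406480.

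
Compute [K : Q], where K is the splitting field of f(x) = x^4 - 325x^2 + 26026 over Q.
[K : Q] = 4

Solving the quadratic in x^2: x^2 = (325 ± √(325^2 - 4·26026))/2 = (325 ± √1521)/2 = (325 ± 39)/2, giving x^2 = 182 or x^2 = 143. So f(x) = (x^2 - 182)(x^2 - 143) and the roots of f are ±√182, ±√143. Hence the splitting field is K = Q(√182, √143). Since 182 and 143 are distinct squarefree integers > 1, their product 26026 is not a perfect square, so √143 ∉ Q(√182). By the tower law [K:Q] = [Q(√182,√143):Q(√182)] · [Q(√182):Q] = 2 · 2 = 4.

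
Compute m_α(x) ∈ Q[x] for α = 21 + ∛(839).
m_α(x) = x^3 - 63x^2 + 1323x - 10100

Set β = α - 21 = ∛(839), so β^3 = 839. Then (α - 21)^3 - 839 = 0, i.e. α is a root of g(x) = (x - 21)^3 - 839 = x^3 - 63x^2 + 1323x - 10100. Since g(x) = h(x - 21) where h(x) = x^3 - 839, and h is irreducible over Q (because 839 is not a perfect cube, so h has no rational root, and a monic cubic with no rational root is irreducible), g is also irreducible (irreducibility is preserved under the substitution x → x - 21). Hence m_α(x) = x^3 - 63x^2 + 1323x - 10100.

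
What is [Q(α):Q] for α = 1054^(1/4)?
[Q(α):Q] = 4

α is a root of x^4 - 1054. By Eisenstein's criterion at the prime p = 2 (which divides the constant term 1054 but p^2 = 4 does not, since 1054 is squarefree), x^4 - 1054 is irreducible over Q. Hence [Q(α):Q] = 4.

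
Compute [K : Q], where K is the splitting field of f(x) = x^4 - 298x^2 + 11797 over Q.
[K : Q] = 4

Solving the quadratic in x^2: x^2 = (298 ± √(298^2 - 4·11797))/2 = (298 ± √41616)/2 = (298 ± 204)/2, giving x^2 = 47 or x^2 = 251. So f(x) = (x^2 - 47)(x^2 - 251) and the roots of f are ±√47, ±√251. Hence the splitting field is K = Q(√47, √251). Since 47 and 251 are distinct squarefree integers > 1, their product 11797 is not a perfect square, so √251 ∉ Q(√47). By the tower law [K:Q] = [Q(√47,√251):Q(√47)] · [Q(√47):Q] = 2 · 2 = 4.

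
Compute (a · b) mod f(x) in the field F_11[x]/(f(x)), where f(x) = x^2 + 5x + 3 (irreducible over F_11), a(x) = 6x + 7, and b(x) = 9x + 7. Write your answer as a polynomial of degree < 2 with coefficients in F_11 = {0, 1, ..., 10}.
a · b ≡ 8 (mod f(x))

Multiply in F_11[x]: a(x)·b(x) = (6x + 7)·(9x + 7) = 10x^2 + 6x + 5. This has degree ≥ 2, so divide by f(x) over F_11: 10x^2 + 6x + 5 = (10)·(x^2 + 5x + 3) + (8). Hence a·b ≡ 8 (mod f). (F_11[x]/(f) is a field with 11^2 = 121 elements since f is irreducible of degree 2.)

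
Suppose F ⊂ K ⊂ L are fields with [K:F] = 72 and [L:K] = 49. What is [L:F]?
[L:F] = 3528

The tower law says that for any tower of field extensions F ⊂ K ⊂ L with finite degrees, [L:F] = [L:K] · [K:F]. Here this gives [L:F] = 49 · 72 = 3528.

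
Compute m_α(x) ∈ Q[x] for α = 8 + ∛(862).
m_α(x) = x^3 - 24x^2 + 192x - 1374

Set β = α - 8 = ∛(862), so β^3 = 862. Then (α - 8)^3 - 862 = 0, i.e. α is a root of g(x) = (x - 8)^3 - 862 = x^3 - 24x^2 + 192x - 1374. Since g(x) = h(x - 8) where h(x) = x^3 - 862, and h is irreducible over Q (because 862 is not a perfect cube, so h has no rational root, and a monic cubic with no rational root is irreducible), g is also irreducible (irreducibility is preserved under the substitution x → x - 8). Hence m_α(x) = x^3 - 24x^2 + 192x - 1374.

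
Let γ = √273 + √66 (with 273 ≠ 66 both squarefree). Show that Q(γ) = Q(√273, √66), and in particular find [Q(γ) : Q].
[Q(γ) : Q] = 4 (equivalently, Q(γ) = Q(√273, √66))

Obviously Q(γ) ⊆ Q(√273, √66), and [Q(√273, √66):Q] = 4 (since 273, 66 are distinct squarefree integers > 1 with 18018 not a perfect square). To show equality we compute the minimal polynomial of γ. From γ = √273 + √66: γ^2 = 273 + 2√(18018) + 66 = 339 + 2√(18018), so γ^2 - 339 = 2√(18018); squaring, (γ^2 - 339)^2 = 4·18018, i.e. γ^4 - 678γ^2 + 114921 - 72072 = 0, i.e. γ^4 - 678γ^2 + 42849 = 0. So γ is a root of x^4 - 678x^2 + 42849. This polynomial is irreducible over Q: it has no rational root (each ±√273 ± √66 is irrational), and any factorization into two quadratics over Q would force √(18018) ∈ Q (pairing opposite roots) or √273, √66 ∈ Q (other pairings), all impossible. Hence [Q(γ):Q] = 4 = [Q(√273, √66):Q], so Q(γ) = Q(√273, √66).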